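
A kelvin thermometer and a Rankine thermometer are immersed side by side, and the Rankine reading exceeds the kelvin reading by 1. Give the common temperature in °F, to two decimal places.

-457.42°F

Let x be the kelvin reading; then the Rankine reading is 1.8·x.
(1.8·x) - x = 1  ⇒  (0.8)·x = 1  ⇒  x = 1.2500 K.
In Celsius: 1.25 - 273.15 = -271.9000°C.
In Fahrenheit: -271.9000 × 1.8 + 32 = -457.42°F.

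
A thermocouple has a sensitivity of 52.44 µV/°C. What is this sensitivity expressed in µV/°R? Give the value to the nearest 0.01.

Since only a temperature interval is involved, the additive offset between the scales drops out.
A change of 1°R is a change of 5/9°C, so per °R the value is 52.44 × 5/9 = 29.13.

29.13 µV/°R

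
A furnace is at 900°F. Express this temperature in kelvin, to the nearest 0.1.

In Celsius: (900 - 32) × 5/9 = 482.2222°C.
In kelvin: 482.2222 + 273.15 = 755.4 K.

755.4 K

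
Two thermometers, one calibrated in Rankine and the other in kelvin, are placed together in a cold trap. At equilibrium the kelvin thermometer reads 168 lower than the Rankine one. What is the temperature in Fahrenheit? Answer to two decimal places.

-81.67°F

Let x be the Rankine reading; then the kelvin reading is 5/9·x.
(5/9·x) - x = -168  ⇒  (-4/9)·x = -168  ⇒  x = 378.0000°R.
In Celsius: (378 - 491.67) × 5/9 = -63.1500°C.
In Fahrenheit: -63.1500 × 1.8 + 32 = -81.67°F.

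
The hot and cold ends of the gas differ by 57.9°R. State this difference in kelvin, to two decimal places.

Only the scale ratio 5/9 matters for a change in temperature.
57.9 × 5/9 = 32.17.

32.17 K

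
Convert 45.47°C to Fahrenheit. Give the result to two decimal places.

In Fahrenheit: 45.4700 × 1.8 + 32 = 113.85°F.

113.85°F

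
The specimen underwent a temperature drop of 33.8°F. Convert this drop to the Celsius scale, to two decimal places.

18.78°C

An interval of 1°F corresponds to 5/9°C.
33.8 × 5/9 = 18.78.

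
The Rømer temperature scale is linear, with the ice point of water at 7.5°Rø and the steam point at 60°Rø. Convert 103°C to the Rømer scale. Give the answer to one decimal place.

Linearly onto the Rømer scale: 7.5 + (103.0000 / 100) × (60 - 7.5) = 61.6°Rø.

61.6°Rø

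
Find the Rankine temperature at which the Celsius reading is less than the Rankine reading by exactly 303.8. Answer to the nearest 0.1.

Let R be the Rankine reading. The Celsius reading is C = 5/9·R - 273.15.
Require C - R = -303.8: (-4/9)·R - 273.15 = -303.8.
R = (-303.8 + 273.15) / (-4/9) = 69.0.

69.0°R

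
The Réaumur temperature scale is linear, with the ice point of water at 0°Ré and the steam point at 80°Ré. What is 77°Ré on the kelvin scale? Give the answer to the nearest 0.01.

369.40 K

Linear interpolation between the fixed points: C = (77 - 0) × 100 / (80 - 0) = 96.2500°C.
Then 96.2500 + 273.15 = 369.40 K.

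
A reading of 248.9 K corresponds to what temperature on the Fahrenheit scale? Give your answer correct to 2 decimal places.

-11.65°F

In Celsius: 248.9 - 273.15 = -24.2500°C.
In Fahrenheit: -24.2500 × 1.8 + 32 = -11.65°F.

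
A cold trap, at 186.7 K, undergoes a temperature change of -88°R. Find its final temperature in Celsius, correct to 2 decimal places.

-135.34°C

Initial temperature in Celsius: 186.7 - 273.15 = -86.4500°C.
The 88°R change is an interval, so only the factor 5/9 applies: -88 × 5/9 = -48.8889°C.
Final Celsius temperature: -86.4500 - 48.8889 = -135.3389°C.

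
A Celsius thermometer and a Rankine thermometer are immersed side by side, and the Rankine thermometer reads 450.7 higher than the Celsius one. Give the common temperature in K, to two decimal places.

Let x be the Celsius reading; then the Rankine reading is 1.8·x + 491.67.
(1.8·x + 491.67) - x = 450.7  ⇒  (0.8)·x = -40.97  ⇒  x = -51.2125°C.
In kelvin: -51.2125 + 273.15 = 221.94 K.

221.94 K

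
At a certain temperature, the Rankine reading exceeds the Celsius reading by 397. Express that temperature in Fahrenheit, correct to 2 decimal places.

Let x be the Rankine reading; then the Celsius reading is 5/9·x - 273.15.
(5/9·x - 273.15) - x = -397  ⇒  (-4/9)·x = -123.85  ⇒  x = 278.6625°R.
In Celsius: (278.6625 - 491.67) × 5/9 = -118.3375°C.
In Fahrenheit: -118.3375 × 1.8 + 32 = -181.01°F.

-181.01°F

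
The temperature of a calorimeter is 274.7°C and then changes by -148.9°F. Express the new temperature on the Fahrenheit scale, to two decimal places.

377.56°F

The 148.9°F change is an interval, so only the factor 5/9 applies: -148.9 × 5/9 = -82.7222°C.
Final Celsius temperature: 274.7000 - 82.7222 = 191.9778°C.
In Fahrenheit: 191.9778 × 1.8 + 32 = 377.56°F.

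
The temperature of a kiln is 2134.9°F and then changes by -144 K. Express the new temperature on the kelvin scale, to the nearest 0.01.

1297.43 K

Initial temperature in Celsius: (2134.9 - 32) × 5/9 = 1168.2778°C.
The 144 K change is an interval; Kelvin and Celsius degrees are the same size, so ΔC = -144°C.
Final Celsius temperature: 1168.2778 - 144.0000 = 1024.2778°C.
In kelvin: 1024.2778 + 273.15 = 1297.43 K.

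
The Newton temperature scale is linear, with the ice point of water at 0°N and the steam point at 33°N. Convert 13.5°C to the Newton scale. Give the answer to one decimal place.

4.5°N

Linearly onto the Newton scale: 0 + (13.5000 / 100) × (33 - 0) = 4.5°N.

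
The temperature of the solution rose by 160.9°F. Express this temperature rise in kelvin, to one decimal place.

89.4 K

An interval of 1°F corresponds to 5/9 K.
160.9 × 5/9 = 89.4.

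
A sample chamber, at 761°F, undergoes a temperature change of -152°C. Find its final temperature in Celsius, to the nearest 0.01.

253.00°C

Initial temperature in Celsius: (761 - 32) × 5/9 = 405.0000°C.
Final Celsius temperature: 405.0000 - 152.0000 = 253.0000°C.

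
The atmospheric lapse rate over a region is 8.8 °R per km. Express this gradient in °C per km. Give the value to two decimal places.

4.89 °C/km

Since only a temperature interval is involved, the additive offset between the scales drops out.
A change of 1°R is a change of 5/9°C, so 8.8 × 5/9 = 4.89.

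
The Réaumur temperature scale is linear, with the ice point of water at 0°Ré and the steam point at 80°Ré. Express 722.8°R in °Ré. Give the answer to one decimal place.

First in Celsius: (722.8 - 491.67) × 5/9 = 128.4056°C.
Linearly onto the Réaumur scale: 0 + (128.4056 / 100) × (80 - 0) = 102.7°Ré.

102.7°Ré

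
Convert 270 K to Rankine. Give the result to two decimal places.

In Celsius: 270 - 273.15 = -3.1500°C.
In Rankine: -3.1500 × 1.8 + 491.67 = 486.00°R.

486.00°R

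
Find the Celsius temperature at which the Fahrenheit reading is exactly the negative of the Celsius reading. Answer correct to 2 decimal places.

-11.43°C

Let C be the Celsius reading. The Fahrenheit reading is F = 1.8·C + 32.
Require F = -1·C: 1.8·C + 32 = -1·C.
(2.8)·C = -32  ⇒  C = -11.43.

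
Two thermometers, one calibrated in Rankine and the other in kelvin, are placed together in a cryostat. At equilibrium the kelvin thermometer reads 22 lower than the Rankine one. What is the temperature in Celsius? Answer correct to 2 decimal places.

-245.65°C

Let x be the Rankine reading; then the kelvin reading is 5/9·x.
(5/9·x) - x = -22  ⇒  (-4/9)·x = -22  ⇒  x = 49.5000°R.
In Celsius: (49.5 - 491.67) × 5/9 = -245.65°C.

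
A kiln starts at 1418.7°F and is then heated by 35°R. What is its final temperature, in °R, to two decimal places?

1913.37°R

Initial temperature in Celsius: (1418.7 - 32) × 5/9 = 770.3889°C.
The 35°R change is an interval, so only the factor 5/9 applies: +35 × 5/9 = +19.4444°C.
Final Celsius temperature: 770.3889 + 19.4444 = 789.8333°C.
In Rankine: 789.8333 × 1.8 + 491.67 = 1913.37°R.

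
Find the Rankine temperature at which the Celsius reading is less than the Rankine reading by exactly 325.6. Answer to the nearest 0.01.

118.01°R

Let R be the Rankine reading. The Celsius reading is C = 5/9·R - 273.15.
Require C - R = -325.6: (-4/9)·R - 273.15 = -325.6.
R = (-325.6 + 273.15) / (-4/9) = 118.01.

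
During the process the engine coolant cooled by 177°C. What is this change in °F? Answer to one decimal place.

318.6°F

For a temperature interval the offset drops out; only the factor 1.8 applies.
177 × 1.8 = 318.6.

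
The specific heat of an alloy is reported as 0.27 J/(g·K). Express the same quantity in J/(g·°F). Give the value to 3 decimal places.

0.150 J/(g·°F)

The quantity depends on a temperature interval, so only the ratio of degree sizes applies; the offset between the scales is irrelevant.
A change of 1°F is a change of 5/9 K, so per °F the value is 0.27 × 5/9 = 0.150.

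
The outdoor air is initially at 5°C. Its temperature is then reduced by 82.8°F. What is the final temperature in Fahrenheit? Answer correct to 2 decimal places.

-41.80°F

The 82.8°F change is an interval, so only the factor 5/9 applies: -82.8 × 5/9 = -46.0000°C.
Final Celsius temperature: 5.0000 - 46.0000 = -41.0000°C.
In Fahrenheit: -41.0000 × 1.8 + 32 = -41.80°F.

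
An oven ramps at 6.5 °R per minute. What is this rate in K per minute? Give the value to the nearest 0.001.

3.611 K/minute

The quantity depends on a temperature interval, so only the ratio of degree sizes applies; the offset between the scales is irrelevant.
A change of 1°R is a change of 5/9 K, so 6.5 × 5/9 = 3.611.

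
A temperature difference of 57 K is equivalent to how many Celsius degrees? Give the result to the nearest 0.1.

Kelvin and Celsius degrees are the same size, so the interval is unchanged: 57.0.

57.0°C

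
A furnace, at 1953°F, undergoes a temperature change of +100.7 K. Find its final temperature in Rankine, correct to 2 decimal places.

2593.93°R

Initial temperature in Celsius: (1953 - 32) × 5/9 = 1067.2222°C.
The 100.7 K change is an interval; Kelvin and Celsius degrees are the same size, so ΔC = +100.7°C.
Final Celsius temperature: 1067.2222 + 100.7000 = 1167.9222°C.
In Rankine: 1167.9222 × 1.8 + 491.67 = 2593.93°R.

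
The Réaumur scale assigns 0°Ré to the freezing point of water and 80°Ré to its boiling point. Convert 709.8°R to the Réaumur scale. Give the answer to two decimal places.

96.95°Ré

First in Celsius: (709.8 - 491.67) × 5/9 = 121.1833°C.
Linearly onto the Réaumur scale: 0 + (121.1833 / 100) × (80 - 0) = 96.95°Ré.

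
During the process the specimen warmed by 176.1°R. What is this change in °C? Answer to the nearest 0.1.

Only the scale ratio 5/9 matters for a change in temperature.
176.1 × 5/9 = 97.8.

97.8°C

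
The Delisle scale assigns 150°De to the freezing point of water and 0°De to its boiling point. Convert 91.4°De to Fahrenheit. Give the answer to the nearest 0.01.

102.32°F

Linear interpolation between the fixed points: C = (91.4 - 150) × 100 / (0 - 150) = 39.0667°C.
Then 39.0667 × 1.8 + 32 = 102.32°F.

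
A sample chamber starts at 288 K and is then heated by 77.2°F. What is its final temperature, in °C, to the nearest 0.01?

Initial temperature in Celsius: 288 - 273.15 = 14.8500°C.
The 77.2°F change is an interval, so only the factor 5/9 applies: +77.2 × 5/9 = +42.8889°C.
Final Celsius temperature: 14.8500 + 42.8889 = 57.7389°C.

57.74°C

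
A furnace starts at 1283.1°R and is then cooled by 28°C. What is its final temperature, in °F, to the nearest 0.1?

773.0°F

Initial temperature in Celsius: (1283.1 - 491.67) × 5/9 = 439.6833°C.
Final Celsius temperature: 439.6833 - 28.0000 = 411.6833°C.
In Fahrenheit: 411.6833 × 1.8 + 32 = 773.0°F.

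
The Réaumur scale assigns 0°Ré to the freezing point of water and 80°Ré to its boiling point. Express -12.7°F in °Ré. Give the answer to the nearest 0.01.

-19.87°Ré

First in Celsius: (-12.7 - 32) × 5/9 = -24.8333°C.
Linearly onto the Réaumur scale: 0 + (-24.8333 / 100) × (80 - 0) = -19.87°Ré.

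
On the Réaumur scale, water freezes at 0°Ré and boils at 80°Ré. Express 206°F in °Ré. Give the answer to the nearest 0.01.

77.33°Ré

First in Celsius: (206 - 32) × 5/9 = 96.6667°C.
Linearly onto the Réaumur scale: 0 + (96.6667 / 100) × (80 - 0) = 77.33°Ré.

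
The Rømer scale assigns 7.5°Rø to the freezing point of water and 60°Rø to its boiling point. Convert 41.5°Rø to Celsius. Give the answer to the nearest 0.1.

Linear interpolation between the fixed points: C = (41.5 - 7.5) × 100 / (60 - 7.5) = 64.7619°C.

64.8°C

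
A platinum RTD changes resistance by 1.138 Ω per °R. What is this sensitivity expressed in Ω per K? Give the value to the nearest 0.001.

Since only a temperature interval is involved, the additive offset between the scales drops out.
A change of 1 K is a change of 1.8°R, so per K the value is 1.138 × 1.8 = 2.048.

2.048 Ω per K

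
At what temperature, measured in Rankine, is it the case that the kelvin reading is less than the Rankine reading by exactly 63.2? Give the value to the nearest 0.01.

142.20°R

Let R be the Rankine reading. The kelvin reading is K = 5/9·R.
Require K - R = -63.2: (-4/9)·R = -63.2.
R = (-63.2) / (-4/9) = 142.20.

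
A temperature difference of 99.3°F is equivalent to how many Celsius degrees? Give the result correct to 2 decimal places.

55.17°C

Only the scale ratio 5/9 matters for a change in temperature.
99.3 × 5/9 = 55.17.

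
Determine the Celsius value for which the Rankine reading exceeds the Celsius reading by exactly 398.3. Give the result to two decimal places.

-116.71°C

Let C be the Celsius reading. The Rankine reading is R = 1.8·C + 491.67.
Require R - C = 398.3: (0.8)·C + 491.67 = 398.3.
C = (398.3 - 491.67) / (0.8) = -116.71.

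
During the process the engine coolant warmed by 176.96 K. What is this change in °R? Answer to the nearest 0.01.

318.53°R

An interval of 1 K corresponds to 1.8°R.
176.96 × 1.8 = 318.53.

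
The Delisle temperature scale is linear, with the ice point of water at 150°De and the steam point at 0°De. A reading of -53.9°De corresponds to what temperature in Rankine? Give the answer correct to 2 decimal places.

736.35°R

Linear interpolation between the fixed points: C = (-53.9 - 150) × 100 / (0 - 150) = 135.9333°C.
Then 135.9333 × 1.8 + 491.67 = 736.35°R.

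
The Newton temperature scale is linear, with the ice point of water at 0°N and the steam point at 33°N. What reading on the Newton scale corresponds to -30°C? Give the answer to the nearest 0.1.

Linearly onto the Newton scale: 0 + (-30.0000 / 100) × (33 - 0) = -9.9°N.

-9.9°N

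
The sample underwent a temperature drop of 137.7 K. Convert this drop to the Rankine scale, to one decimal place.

Only the scale ratio 1.8 matters for a change in temperature.
137.7 × 1.8 = 247.9.

247.9°R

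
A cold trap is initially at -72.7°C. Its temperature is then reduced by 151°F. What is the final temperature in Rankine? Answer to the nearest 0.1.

209.8°R

The 151°F change is an interval, so only the factor 5/9 applies: -151 × 5/9 = -83.8889°C.
Final Celsius temperature: -72.7000 - 83.8889 = -156.5889°C.
In Rankine: -156.5889 × 1.8 + 491.67 = 209.8°R.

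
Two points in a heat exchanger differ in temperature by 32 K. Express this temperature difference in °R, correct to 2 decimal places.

57.60°R

An interval of 1 K corresponds to 1.8°R.
32 × 1.8 = 57.60.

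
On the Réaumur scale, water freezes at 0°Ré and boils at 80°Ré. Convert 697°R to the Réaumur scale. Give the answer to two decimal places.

91.26°Ré

First in Celsius: (697 - 491.67) × 5/9 = 114.0722°C.
Linearly onto the Réaumur scale: 0 + (114.0722 / 100) × (80 - 0) = 91.26°Ré.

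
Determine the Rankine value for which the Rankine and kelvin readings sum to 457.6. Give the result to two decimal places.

Let R be the Rankine reading. The kelvin reading is K = 5/9·R.
Require R + K = 457.6: (14/9)·R = 457.6.
R = (457.6) / (14/9) = 294.17.

294.17°R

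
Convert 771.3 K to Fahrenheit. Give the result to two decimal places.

928.67°F

In Celsius: 771.3 - 273.15 = 498.1500°C.
In Fahrenheit: 498.1500 × 1.8 + 32 = 928.67°F.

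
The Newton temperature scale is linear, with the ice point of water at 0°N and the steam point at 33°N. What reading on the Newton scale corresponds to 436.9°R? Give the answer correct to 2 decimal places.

-10.04°N

First in Celsius: (436.9 - 491.67) × 5/9 = -30.4278°C.
Linearly onto the Newton scale: 0 + (-30.4278 / 100) × (33 - 0) = -10.04°N.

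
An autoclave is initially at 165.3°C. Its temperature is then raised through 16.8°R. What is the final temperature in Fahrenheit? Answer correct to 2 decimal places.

346.34°F

The 16.8°R change is an interval, so only the factor 5/9 applies: +16.8 × 5/9 = +9.3333°C.
Final Celsius temperature: 165.3000 + 9.3333 = 174.6333°C.
In Fahrenheit: 174.6333 × 1.8 + 32 = 346.34°F.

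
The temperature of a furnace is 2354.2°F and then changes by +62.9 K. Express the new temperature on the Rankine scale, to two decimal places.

Initial temperature in Celsius: (2354.2 - 32) × 5/9 = 1290.1111°C.
The 62.9 K change is an interval; Kelvin and Celsius degrees are the same size, so ΔC = +62.9°C.
Final Celsius temperature: 1290.1111 + 62.9000 = 1353.0111°C.
In Rankine: 1353.0111 × 1.8 + 491.67 = 2927.09°R.

2927.09°R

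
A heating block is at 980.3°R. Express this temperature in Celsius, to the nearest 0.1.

In Celsius: (980.3 - 491.67) × 5/9 = 271.4611°C.

271.5°C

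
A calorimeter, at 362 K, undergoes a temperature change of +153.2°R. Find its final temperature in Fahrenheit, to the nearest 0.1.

345.1°F

Initial temperature in Celsius: 362 - 273.15 = 88.8500°C.
The 153.2°R change is an interval, so only the factor 5/9 applies: +153.2 × 5/9 = +85.1111°C.
Final Celsius temperature: 88.8500 + 85.1111 = 173.9611°C.
In Fahrenheit: 173.9611 × 1.8 + 32 = 345.1°F.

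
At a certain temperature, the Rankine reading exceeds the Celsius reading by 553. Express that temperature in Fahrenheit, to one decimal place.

Let x be the Celsius reading; then the Rankine reading is 1.8·x + 491.67.
(1.8·x + 491.67) - x = 553  ⇒  (0.8)·x = 61.33  ⇒  x = 76.6625°C.
In Fahrenheit: 76.6625 × 1.8 + 32 = 170.0°F.

170.0°F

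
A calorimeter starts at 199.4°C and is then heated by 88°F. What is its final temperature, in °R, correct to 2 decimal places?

938.59°R

The 88°F change is an interval, so only the factor 5/9 applies: +88 × 5/9 = +48.8889°C.
Final Celsius temperature: 199.4000 + 48.8889 = 248.2889°C.
In Rankine: 248.2889 × 1.8 + 491.67 = 938.59°R.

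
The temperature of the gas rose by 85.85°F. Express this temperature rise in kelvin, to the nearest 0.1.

47.7 K

Only the scale ratio 5/9 matters for a change in temperature.
85.85 × 5/9 = 47.7.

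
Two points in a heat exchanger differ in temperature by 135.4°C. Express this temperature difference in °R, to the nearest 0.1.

For a temperature interval the offset drops out; only the factor 1.8 applies.
135.4 × 1.8 = 243.7.

243.7°R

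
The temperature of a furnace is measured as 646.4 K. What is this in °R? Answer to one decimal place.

In Celsius: 646.4 - 273.15 = 373.2500°C.
In Rankine: 373.2500 × 1.8 + 491.67 = 1163.5°R.

1163.5°R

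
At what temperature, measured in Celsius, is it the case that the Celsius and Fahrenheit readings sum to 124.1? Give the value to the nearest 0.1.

Let C be the Celsius reading. The Fahrenheit reading is F = 1.8·C + 32.
Require C + F = 124.1: (2.8)·C + 32 = 124.1.
C = (124.1 - 32) / (2.8) = 32.9.

32.9°C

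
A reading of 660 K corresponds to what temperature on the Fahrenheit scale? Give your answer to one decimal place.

In Celsius: 660 - 273.15 = 386.8500°C.
In Fahrenheit: 386.8500 × 1.8 + 32 = 728.3°F.

728.3°F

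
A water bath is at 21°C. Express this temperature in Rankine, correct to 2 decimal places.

In Rankine: 21.0000 × 1.8 + 491.67 = 529.47°R.

529.47°R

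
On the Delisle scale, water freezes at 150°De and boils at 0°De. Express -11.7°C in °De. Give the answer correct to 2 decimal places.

Linearly onto the Delisle scale: 150 + (-11.7000 / 100) × (0 - 150) = 167.55°De.

167.55°De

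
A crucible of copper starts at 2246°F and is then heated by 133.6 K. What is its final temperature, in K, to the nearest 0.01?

1636.75 K

Initial temperature in Celsius: (2246 - 32) × 5/9 = 1230.0000°C.
The 133.6 K change is an interval; Kelvin and Celsius degrees are the same size, so ΔC = +133.6°C.
Final Celsius temperature: 1230.0000 + 133.6000 = 1363.6000°C.
In kelvin: 1363.6000 + 273.15 = 1636.75 K.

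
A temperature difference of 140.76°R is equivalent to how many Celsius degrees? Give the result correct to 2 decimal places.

78.20°C

An interval of 1°R corresponds to 5/9°C.
140.76 × 5/9 = 78.20.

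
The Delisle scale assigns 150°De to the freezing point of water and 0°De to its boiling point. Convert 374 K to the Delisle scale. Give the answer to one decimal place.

-1.3°De

First in Celsius: 374 - 273.15 = 100.8500°C.
Linearly onto the Delisle scale: 150 + (100.8500 / 100) × (0 - 150) = -1.3°De.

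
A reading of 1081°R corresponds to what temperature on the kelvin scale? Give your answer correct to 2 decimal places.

600.56 K

In Celsius: (1081 - 491.67) × 5/9 = 327.4056°C.
In kelvin: 327.4056 + 273.15 = 600.56 K.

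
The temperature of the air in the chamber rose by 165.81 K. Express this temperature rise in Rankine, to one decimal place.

For a temperature interval the offset drops out; only the factor 1.8 applies.
165.81 × 1.8 = 298.5.

298.5°R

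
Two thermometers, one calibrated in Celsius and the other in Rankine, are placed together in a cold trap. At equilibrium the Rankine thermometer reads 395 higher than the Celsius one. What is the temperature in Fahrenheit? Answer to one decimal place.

-185.5°F

Let x be the Celsius reading; then the Rankine reading is 1.8·x + 491.67.
(1.8·x + 491.67) - x = 395  ⇒  (0.8)·x = -96.67  ⇒  x = -120.8375°C.
In Fahrenheit: -120.8375 × 1.8 + 32 = -185.5°F.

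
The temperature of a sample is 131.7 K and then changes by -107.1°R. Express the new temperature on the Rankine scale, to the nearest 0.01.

Initial temperature in Celsius: 131.7 - 273.15 = -141.4500°C.
The 107.1°R change is an interval, so only the factor 5/9 applies: -107.1 × 5/9 = -59.5000°C.
Final Celsius temperature: -141.4500 - 59.5000 = -200.9500°C.
In Rankine: -200.9500 × 1.8 + 491.67 = 129.96°R.

129.96°R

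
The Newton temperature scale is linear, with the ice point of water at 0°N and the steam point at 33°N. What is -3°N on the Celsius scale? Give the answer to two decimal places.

Linear interpolation between the fixed points: C = (-3 - 0) × 100 / (33 - 0) = -9.0909°C.

-9.09°C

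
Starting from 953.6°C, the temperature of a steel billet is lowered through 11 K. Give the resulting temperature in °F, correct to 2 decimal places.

1728.68°F

The 11 K change is an interval; Kelvin and Celsius degrees are the same size, so ΔC = -11°C.
Final Celsius temperature: 953.6000 - 11.0000 = 942.6000°C.
In Fahrenheit: 942.6000 × 1.8 + 32 = 1728.68°F.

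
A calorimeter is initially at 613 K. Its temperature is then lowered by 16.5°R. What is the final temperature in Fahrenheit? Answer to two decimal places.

627.23°F

Initial temperature in Celsius: 613 - 273.15 = 339.8500°C.
The 16.5°R change is an interval, so only the factor 5/9 applies: -16.5 × 5/9 = -9.1667°C.
Final Celsius temperature: 339.8500 - 9.1667 = 330.6833°C.
In Fahrenheit: 330.6833 × 1.8 + 32 = 627.23°F.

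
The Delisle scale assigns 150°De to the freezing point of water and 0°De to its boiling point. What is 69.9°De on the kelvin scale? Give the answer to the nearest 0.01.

326.55 K

Linear interpolation between the fixed points: C = (69.9 - 150) × 100 / (0 - 150) = 53.4000°C.
Then 53.4000 + 273.15 = 326.55 K.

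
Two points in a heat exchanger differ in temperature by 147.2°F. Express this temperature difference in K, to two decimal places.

81.78 K

For a temperature interval the offset drops out; only the factor 5/9 applies.
147.2 × 5/9 = 81.78.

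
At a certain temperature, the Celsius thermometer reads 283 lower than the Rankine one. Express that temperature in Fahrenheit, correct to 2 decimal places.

-437.51°F

Let x be the Rankine reading; then the Celsius reading is 5/9·x - 273.15.
(5/9·x - 273.15) - x = -283  ⇒  (-4/9)·x = -9.85  ⇒  x = 22.1625°R.
In Celsius: (22.1625 - 491.67) × 5/9 = -260.8375°C.
In Fahrenheit: -260.8375 × 1.8 + 32 = -437.51°F.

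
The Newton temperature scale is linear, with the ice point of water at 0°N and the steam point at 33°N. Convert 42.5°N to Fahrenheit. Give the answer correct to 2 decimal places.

263.82°F

Linear interpolation between the fixed points: C = (42.5 - 0) × 100 / (33 - 0) = 128.7879°C.
Then 128.7879 × 1.8 + 32 = 263.82°F.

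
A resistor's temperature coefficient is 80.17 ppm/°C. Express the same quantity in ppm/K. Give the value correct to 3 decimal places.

80.170 ppm/K

The quantity depends on a temperature interval, so only the ratio of degree sizes applies; the offset between the scales is irrelevant.
A change of 1 K is a change of 1°C, so per K the value is 80.17 × 1 = 80.170.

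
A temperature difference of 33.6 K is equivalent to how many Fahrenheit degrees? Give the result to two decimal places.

For a temperature interval the offset drops out; only the factor 1.8 applies.
33.6 × 1.8 = 60.48.

60.48°F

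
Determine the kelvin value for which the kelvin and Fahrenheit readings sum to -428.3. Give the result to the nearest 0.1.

Let K be the kelvin reading. The Fahrenheit reading is F = 1.8·K - 459.67.
Require K + F = -428.3: (2.8)·K - 459.67 = -428.3.
K = (-428.3 + 459.67) / (2.8) = 11.2.

11.2 K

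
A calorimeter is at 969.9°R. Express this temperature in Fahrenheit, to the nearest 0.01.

510.23°F

In Celsius: (969.9 - 491.67) × 5/9 = 265.6833°C.
In Fahrenheit: 265.6833 × 1.8 + 32 = 510.23°F.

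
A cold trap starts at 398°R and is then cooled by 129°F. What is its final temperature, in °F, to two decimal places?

-190.67°F

Initial temperature in Celsius: (398 - 491.67) × 5/9 = -52.0389°C.
The 129°F change is an interval, so only the factor 5/9 applies: -129 × 5/9 = -71.6667°C.
Final Celsius temperature: -52.0389 - 71.6667 = -123.7056°C.
In Fahrenheit: -123.7056 × 1.8 + 32 = -190.67°F.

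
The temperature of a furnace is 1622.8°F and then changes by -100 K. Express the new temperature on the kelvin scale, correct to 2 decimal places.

1056.93 K

Initial temperature in Celsius: (1622.8 - 32) × 5/9 = 883.7778°C.
The 100 K change is an interval; Kelvin and Celsius degrees are the same size, so ΔC = -100°C.
Final Celsius temperature: 883.7778 - 100.0000 = 783.7778°C.
In kelvin: 783.7778 + 273.15 = 1056.93 K.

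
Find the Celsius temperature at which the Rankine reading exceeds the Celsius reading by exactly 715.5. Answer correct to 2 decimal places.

Let C be the Celsius reading. The Rankine reading is R = 1.8·C + 491.67.
Require R - C = 715.5: (0.8)·C + 491.67 = 715.5.
C = (715.5 - 491.67) / (0.8) = 279.79.

279.79°C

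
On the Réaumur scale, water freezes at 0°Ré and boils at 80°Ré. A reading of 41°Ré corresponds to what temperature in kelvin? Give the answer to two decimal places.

324.40 K

Linear interpolation between the fixed points: C = (41 - 0) × 100 / (80 - 0) = 51.2500°C.
Then 51.2500 + 273.15 = 324.40 K.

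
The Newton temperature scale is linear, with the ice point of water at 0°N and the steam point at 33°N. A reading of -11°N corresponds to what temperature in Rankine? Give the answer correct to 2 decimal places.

431.67°R

Linear interpolation between the fixed points: C = (-11 - 0) × 100 / (33 - 0) = -33.3333°C.
Then -33.3333 × 1.8 + 491.67 = 431.67°R.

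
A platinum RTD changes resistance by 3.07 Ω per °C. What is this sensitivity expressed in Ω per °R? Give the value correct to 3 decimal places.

1.706 Ω per °R

Since only a temperature interval is involved, the additive offset between the scales drops out.
A change of 1°R is a change of 5/9°C, so per °R the value is 3.07 × 5/9 = 1.706.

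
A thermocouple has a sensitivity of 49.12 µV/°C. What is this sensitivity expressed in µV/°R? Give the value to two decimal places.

27.29 µV/°R

The quantity depends on a temperature interval, so only the ratio of degree sizes applies; the offset between the scales is irrelevant.
A change of 1°R is a change of 5/9°C, so per °R the value is 49.12 × 5/9 = 27.29.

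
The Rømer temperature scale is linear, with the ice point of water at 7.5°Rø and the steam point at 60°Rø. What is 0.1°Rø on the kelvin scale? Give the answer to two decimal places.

Linear interpolation between the fixed points: C = (0.1 - 7.5) × 100 / (60 - 7.5) = -14.0952°C.
Then -14.0952 + 273.15 = 259.05 K.

259.05 K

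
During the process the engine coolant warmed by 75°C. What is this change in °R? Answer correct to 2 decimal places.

An interval of 1°C corresponds to 1.8°R.
75 × 1.8 = 135.00.

135.00°R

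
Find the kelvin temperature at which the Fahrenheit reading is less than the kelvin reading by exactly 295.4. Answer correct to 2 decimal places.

Let K be the kelvin reading. The Fahrenheit reading is F = 1.8·K - 459.67.
Require F - K = -295.4: (0.8)·K - 459.67 = -295.4.
K = (-295.4 + 459.67) / (0.8) = 205.34.

205.34 K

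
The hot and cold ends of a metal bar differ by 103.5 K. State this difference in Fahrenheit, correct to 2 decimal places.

186.30°F

An interval of 1 K corresponds to 1.8°F.
103.5 × 1.8 = 186.30.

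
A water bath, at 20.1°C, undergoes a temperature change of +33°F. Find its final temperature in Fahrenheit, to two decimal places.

101.18°F

The 33°F change is an interval, so only the factor 5/9 applies: +33 × 5/9 = +18.3333°C.
Final Celsius temperature: 20.1000 + 18.3333 = 38.4333°C.
In Fahrenheit: 38.4333 × 1.8 + 32 = 101.18°F.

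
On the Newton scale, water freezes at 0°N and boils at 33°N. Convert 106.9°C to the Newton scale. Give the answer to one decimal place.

35.3°N

Linearly onto the Newton scale: 0 + (106.9000 / 100) × (33 - 0) = 35.3°N.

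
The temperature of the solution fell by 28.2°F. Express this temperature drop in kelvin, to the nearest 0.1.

15.7 K

An interval of 1°F corresponds to 5/9 K.
28.2 × 5/9 = 15.7.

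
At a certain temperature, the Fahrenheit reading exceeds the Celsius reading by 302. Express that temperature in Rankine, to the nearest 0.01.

Let x be the Celsius reading; then the Fahrenheit reading is 1.8·x + 32.
(1.8·x + 32) - x = 302  ⇒  (0.8)·x = 270  ⇒  x = 337.5000°C.
In Rankine: 337.5000 × 1.8 + 491.67 = 1099.17°R.

1099.17°R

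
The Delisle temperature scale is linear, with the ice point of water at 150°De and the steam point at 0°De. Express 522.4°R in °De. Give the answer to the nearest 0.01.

124.39°De

First in Celsius: (522.4 - 491.67) × 5/9 = 17.0722°C.
Linearly onto the Delisle scale: 150 + (17.0722 / 100) × (0 - 150) = 124.39°De.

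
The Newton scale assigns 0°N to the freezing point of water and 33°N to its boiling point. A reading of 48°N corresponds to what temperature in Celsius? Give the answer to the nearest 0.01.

Linear interpolation between the fixed points: C = (48 - 0) × 100 / (33 - 0) = 145.4545°C.

145.45°C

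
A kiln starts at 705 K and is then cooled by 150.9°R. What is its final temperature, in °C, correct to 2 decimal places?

348.02°C

Initial temperature in Celsius: 705 - 273.15 = 431.8500°C.
The 150.9°R change is an interval, so only the factor 5/9 applies: -150.9 × 5/9 = -83.8333°C.
Final Celsius temperature: 431.8500 - 83.8333 = 348.0167°C.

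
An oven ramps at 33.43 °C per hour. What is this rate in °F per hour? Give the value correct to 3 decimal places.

60.174 °F/hour

Since only a temperature interval is involved, the additive offset between the scales drops out.
A change of 1°C is a change of 1.8°F, so 33.43 × 1.8 = 60.174.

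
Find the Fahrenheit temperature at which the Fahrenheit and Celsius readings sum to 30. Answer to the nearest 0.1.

30.7°F

Let F be the Fahrenheit reading. The Celsius reading is C = 5/9·F - 17.7778.
Require F + C = 30: (14/9)·F - 17.7778 = 30.
F = (30 + 17.7778) / (14/9) = 30.7.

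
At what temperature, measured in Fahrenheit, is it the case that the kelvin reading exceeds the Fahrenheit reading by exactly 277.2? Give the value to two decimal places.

Let F be the Fahrenheit reading. The kelvin reading is K = 5/9·F + 255.372.
Require K - F = 277.2: (-4/9)·F + 255.372 = 277.2.
F = (277.2 - 255.372) / (-4/9) = -49.11.

-49.11°F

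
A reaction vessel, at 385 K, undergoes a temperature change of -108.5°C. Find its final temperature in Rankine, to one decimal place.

Initial temperature in Celsius: 385 - 273.15 = 111.8500°C.
Final Celsius temperature: 111.8500 - 108.5000 = 3.3500°C.
In Rankine: 3.3500 × 1.8 + 491.67 = 497.7°R.

497.7°R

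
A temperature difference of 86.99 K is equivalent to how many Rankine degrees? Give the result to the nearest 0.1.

156.6°R

Only the scale ratio 1.8 matters for a change in temperature.
86.99 × 1.8 = 156.6.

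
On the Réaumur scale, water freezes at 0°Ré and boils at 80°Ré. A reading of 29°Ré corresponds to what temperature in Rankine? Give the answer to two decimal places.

Linear interpolation between the fixed points: C = (29 - 0) × 100 / (80 - 0) = 36.2500°C.
Then 36.2500 × 1.8 + 491.67 = 556.92°R.

556.92°R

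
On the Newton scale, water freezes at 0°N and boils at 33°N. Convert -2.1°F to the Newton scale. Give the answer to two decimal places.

First in Celsius: (-2.1 - 32) × 5/9 = -18.9444°C.
Linearly onto the Newton scale: 0 + (-18.9444 / 100) × (33 - 0) = -6.25°N.

-6.25°N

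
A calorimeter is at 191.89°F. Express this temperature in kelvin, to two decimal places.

361.98 K

In Celsius: (191.89 - 32) × 5/9 = 88.8278°C.
In kelvin: 88.8278 + 273.15 = 361.98 K.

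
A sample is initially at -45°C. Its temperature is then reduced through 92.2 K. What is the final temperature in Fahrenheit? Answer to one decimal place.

The 92.2 K change is an interval; Kelvin and Celsius degrees are the same size, so ΔC = -92.2°C.
Final Celsius temperature: -45.0000 - 92.2000 = -137.2000°C.
In Fahrenheit: -137.2000 × 1.8 + 32 = -215.0°F.

-215.0°F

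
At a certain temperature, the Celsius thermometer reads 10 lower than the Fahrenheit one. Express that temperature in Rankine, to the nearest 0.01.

Let x be the Fahrenheit reading; then the Celsius reading is 5/9·x - 17.7778.
(5/9·x - 17.7778) - x = -10  ⇒  (-4/9)·x = 70/9  ⇒  x = -17.5000°F.
In Celsius: (-17.5 - 32) × 5/9 = -27.5000°C.
In Rankine: -27.5000 × 1.8 + 491.67 = 442.17°R.

442.17°R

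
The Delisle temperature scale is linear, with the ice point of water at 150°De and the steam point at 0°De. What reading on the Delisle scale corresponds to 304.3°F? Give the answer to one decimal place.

First in Celsius: (304.3 - 32) × 5/9 = 151.2778°C.
Linearly onto the Delisle scale: 150 + (151.2778 / 100) × (0 - 150) = -76.9°De.

-76.9°De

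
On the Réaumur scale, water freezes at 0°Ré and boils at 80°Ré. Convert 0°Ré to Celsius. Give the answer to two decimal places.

Linear interpolation between the fixed points: C = (0 - 0) × 100 / (80 - 0) = 0.0000°C.

0.00°C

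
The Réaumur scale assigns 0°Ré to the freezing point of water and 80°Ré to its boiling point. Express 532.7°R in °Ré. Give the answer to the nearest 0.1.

18.2°Ré

First in Celsius: (532.7 - 491.67) × 5/9 = 22.7944°C.
Linearly onto the Réaumur scale: 0 + (22.7944 / 100) × (80 - 0) = 18.2°Ré.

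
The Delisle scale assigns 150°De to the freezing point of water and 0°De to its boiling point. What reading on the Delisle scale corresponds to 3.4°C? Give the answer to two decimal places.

Linearly onto the Delisle scale: 150 + (3.4000 / 100) × (0 - 150) = 144.90°De.

144.90°De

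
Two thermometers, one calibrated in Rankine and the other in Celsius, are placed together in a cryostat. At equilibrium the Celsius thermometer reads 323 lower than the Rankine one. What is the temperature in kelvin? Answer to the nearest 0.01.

Let x be the Rankine reading; then the Celsius reading is 5/9·x - 273.15.
(5/9·x - 273.15) - x = -323  ⇒  (-4/9)·x = -49.85  ⇒  x = 112.1625°R.
In Celsius: (112.1625 - 491.67) × 5/9 = -210.8375°C.
In kelvin: -210.8375 + 273.15 = 62.31 K.

62.31 K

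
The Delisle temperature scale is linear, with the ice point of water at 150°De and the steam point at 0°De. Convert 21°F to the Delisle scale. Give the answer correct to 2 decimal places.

First in Celsius: (21 - 32) × 5/9 = -6.1111°C.
Linearly onto the Delisle scale: 150 + (-6.1111 / 100) × (0 - 150) = 159.17°De.

159.17°De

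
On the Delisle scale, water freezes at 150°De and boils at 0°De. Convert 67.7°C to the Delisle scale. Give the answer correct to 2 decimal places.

48.45°De

Linearly onto the Delisle scale: 150 + (67.7000 / 100) × (0 - 150) = 48.45°De.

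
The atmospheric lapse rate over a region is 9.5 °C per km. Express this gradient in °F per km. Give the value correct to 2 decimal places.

17.10 °F/km

Since only a temperature interval is involved, the additive offset between the scales drops out.
A change of 1°C is a change of 1.8°F, so 9.5 × 1.8 = 17.10.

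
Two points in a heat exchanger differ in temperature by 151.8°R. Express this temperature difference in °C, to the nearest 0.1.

84.3°C

For a temperature interval the offset drops out; only the factor 5/9 applies.
151.8 × 5/9 = 84.3.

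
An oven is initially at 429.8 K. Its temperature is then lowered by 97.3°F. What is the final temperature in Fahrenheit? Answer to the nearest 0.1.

Initial temperature in Celsius: 429.8 - 273.15 = 156.6500°C.
The 97.3°F change is an interval, so only the factor 5/9 applies: -97.3 × 5/9 = -54.0556°C.
Final Celsius temperature: 156.6500 - 54.0556 = 102.5944°C.
In Fahrenheit: 102.5944 × 1.8 + 32 = 216.7°F.

216.7°F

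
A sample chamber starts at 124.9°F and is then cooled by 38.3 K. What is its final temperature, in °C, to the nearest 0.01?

Initial temperature in Celsius: (124.9 - 32) × 5/9 = 51.6111°C.
The 38.3 K change is an interval; Kelvin and Celsius degrees are the same size, so ΔC = -38.3°C.
Final Celsius temperature: 51.6111 - 38.3000 = 13.3111°C.

13.31°C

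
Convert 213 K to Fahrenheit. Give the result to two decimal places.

-76.27°F

In Celsius: 213 - 273.15 = -60.1500°C.
In Fahrenheit: -60.1500 × 1.8 + 32 = -76.27°F.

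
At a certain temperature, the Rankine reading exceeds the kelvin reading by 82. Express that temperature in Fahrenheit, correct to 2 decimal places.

Let x be the kelvin reading; then the Rankine reading is 1.8·x.
(1.8·x) - x = 82  ⇒  (0.8)·x = 82  ⇒  x = 102.5000 K.
In Celsius: 102.5 - 273.15 = -170.6500°C.
In Fahrenheit: -170.6500 × 1.8 + 32 = -275.17°F.

-275.17°F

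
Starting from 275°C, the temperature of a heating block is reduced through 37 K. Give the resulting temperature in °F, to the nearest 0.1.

The 37 K change is an interval; Kelvin and Celsius degrees are the same size, so ΔC = -37°C.
Final Celsius temperature: 275.0000 - 37.0000 = 238.0000°C.
In Fahrenheit: 238.0000 × 1.8 + 32 = 460.4°F.

460.4°F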